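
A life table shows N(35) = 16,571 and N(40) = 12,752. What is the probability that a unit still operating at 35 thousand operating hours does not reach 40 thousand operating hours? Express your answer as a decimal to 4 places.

P(fail before 40 | operational at 35) = 1 − N(40)/N(35) = 1 − 12,752/16,571 = (3,819)/16,571 = 0.230463.

0.2305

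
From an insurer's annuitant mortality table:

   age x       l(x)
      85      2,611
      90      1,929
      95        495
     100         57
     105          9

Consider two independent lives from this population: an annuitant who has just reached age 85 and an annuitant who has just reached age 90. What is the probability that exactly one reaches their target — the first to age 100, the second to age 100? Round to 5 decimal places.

0.05009

p₁ = l(100)/l(85) = 57/2,611 = 0.021831; p₂ = l(100)/l(90) = 57/1,929 = 0.029549.
P(exactly one) = p₁(1−p₂) + (1−p₁)p₂ = 0.021186 + 0.028904 = 0.050090.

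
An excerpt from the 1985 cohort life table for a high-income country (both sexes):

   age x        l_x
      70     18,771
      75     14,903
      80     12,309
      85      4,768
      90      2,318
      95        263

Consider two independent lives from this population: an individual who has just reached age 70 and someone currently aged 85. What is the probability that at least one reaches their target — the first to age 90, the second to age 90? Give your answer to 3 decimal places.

0.550

p₁ = l_90/l_70 = 2,318/18,771 = 0.123488; p₂ = l_90/l_85 = 2,318/4,768 = 0.486158.
P(at least one) = 1 − (1−p₁)(1−p₂) = 1 − 0.876512 × 0.513842 = 0.549611.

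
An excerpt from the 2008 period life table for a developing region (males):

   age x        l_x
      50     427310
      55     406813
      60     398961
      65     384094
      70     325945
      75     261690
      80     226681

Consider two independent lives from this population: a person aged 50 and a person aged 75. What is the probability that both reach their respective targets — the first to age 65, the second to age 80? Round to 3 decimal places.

p₁ = l_65/l_50 = 384094/427310 = 0.898865; p₂ = l_80/l_75 = 226681/261690 = 0.866220.
P(both) = p₁ × p₂ = 0.898865 × 0.866220 = 0.778615.

0.779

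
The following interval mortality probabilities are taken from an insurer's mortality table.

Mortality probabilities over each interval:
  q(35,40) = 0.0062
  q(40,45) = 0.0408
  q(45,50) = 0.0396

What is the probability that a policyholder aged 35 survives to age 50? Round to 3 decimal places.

0.916

The overall survival probability is (1 − 0.0062) × (1 − 0.0408) × (1 − 0.0396).
= 0.9938 × 0.9592 × 0.9604 = 0.915504.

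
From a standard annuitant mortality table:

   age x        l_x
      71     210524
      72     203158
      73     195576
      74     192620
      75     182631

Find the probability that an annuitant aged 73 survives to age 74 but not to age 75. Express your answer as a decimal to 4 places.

We want 1|1q73 = (l_74 − l_75)/l_73.
This is the probability of reaching 74 but not 75, conditional on being alive at 73: (l_74 − l_75) / l_73.
= (192620 − 182631) / 195576 = 9989 / 195576 = 0.051075.

0.0511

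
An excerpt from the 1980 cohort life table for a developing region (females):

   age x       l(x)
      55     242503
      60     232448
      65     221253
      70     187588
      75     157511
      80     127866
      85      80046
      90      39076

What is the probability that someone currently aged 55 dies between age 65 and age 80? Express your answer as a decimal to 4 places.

0.3851

This is the probability of reaching 65 but not 80, conditional on being alive at 55: (l(65) − l(80)) / l(55).
= (221253 − 127866) / 242503 = 93387 / 242503 = 0.385096.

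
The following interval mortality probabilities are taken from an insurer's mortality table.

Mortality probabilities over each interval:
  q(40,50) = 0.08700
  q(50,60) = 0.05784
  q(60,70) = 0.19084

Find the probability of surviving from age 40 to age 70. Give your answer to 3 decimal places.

P(survive 40→70) = (1 − 0.08700) × (1 − 0.05784) × (1 − 0.19084).
= 0.91300 × 0.94216 × 0.80916 = 0.696033.

0.696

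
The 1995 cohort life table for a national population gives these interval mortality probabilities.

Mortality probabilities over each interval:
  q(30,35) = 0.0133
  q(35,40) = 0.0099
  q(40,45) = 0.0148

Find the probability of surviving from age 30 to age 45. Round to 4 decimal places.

0.9625

Chaining the interval survival probabilities: (1 − 0.0133) × (1 − 0.0099) × (1 − 0.0148).
= 0.9867 × 0.9901 × 0.9852 = 0.962473.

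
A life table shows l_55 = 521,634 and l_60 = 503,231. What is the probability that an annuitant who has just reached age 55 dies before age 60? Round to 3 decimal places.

0.035

P(die before 60 | alive at 55) = 1 − l_60/l_55 = 1 − 503,231/521,634 = (18,403)/521,634 = 0.035280.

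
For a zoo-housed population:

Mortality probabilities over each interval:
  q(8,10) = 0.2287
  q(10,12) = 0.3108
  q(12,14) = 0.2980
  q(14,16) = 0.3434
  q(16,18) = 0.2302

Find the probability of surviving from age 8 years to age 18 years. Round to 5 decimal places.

0.18862

The overall survival probability is (1 − 0.2287) × (1 − 0.3108) × (1 − 0.2980) × (1 − 0.3434) × (1 − 0.2302).
= 0.7713 × 0.6892 × 0.7020 × 0.6566 × 0.7698 = 0.188619.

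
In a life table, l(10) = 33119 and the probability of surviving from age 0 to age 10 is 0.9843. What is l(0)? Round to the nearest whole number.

l(0) = l(10) / p = 33119 / 0.9843 = 33647.

33647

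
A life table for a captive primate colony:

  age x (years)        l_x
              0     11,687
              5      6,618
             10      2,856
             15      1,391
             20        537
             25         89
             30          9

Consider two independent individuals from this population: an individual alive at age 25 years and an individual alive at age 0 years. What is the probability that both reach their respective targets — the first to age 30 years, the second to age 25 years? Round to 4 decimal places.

0.0008

p₁ = l_30/l_25 = 9/89 = 0.101124; p₂ = l_25/l_0 = 89/11,687 = 0.007615.
P(both) = p₁ × p₂ = 0.101124 × 0.007615 = 0.000770.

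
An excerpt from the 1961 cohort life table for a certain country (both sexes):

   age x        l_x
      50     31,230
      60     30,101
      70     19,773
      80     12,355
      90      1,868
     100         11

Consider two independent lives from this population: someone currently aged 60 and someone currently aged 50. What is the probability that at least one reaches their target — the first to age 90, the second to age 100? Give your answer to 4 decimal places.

0.0624

p₁ = l_90/l_60 = 1,868/30,101 = 0.062058; p₂ = l_100/l_50 = 11/31,230 = 0.000352.
P(at least one) = 1 − (1−p₁)(1−p₂) = 1 − 0.937942 × 0.999648 = 0.062388.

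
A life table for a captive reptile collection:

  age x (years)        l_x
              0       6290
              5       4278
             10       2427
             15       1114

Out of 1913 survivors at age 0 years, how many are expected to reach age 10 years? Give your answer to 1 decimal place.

738.1

The relevant probability is 2427/6290 = 0.385851.
Expected number = 1913 × 0.385851 = 738.1.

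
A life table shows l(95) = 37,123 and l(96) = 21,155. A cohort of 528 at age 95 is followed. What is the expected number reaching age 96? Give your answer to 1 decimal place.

300.9

The relevant probability is 21,155/37,123 = 0.569862.
Expected number = 528 × 0.569862 = 300.9.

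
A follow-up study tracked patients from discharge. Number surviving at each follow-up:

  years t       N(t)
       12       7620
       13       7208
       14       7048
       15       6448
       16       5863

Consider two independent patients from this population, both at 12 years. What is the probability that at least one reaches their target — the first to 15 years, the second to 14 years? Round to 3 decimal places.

p₁ = N(15)/N(12) = 6448/7620 = 0.846194; p₂ = N(14)/N(12) = 7048/7620 = 0.924934.
P(at least one) = 1 − (1−p₁)(1−p₂) = 1 − 0.153806 × 0.075066 = 0.988454.

0.988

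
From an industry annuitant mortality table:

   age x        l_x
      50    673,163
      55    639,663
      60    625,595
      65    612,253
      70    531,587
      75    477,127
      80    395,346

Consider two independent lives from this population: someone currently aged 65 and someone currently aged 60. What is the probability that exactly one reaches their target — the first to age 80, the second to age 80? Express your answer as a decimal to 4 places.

p₁ = l_80/l_65 = 395,346/612,253 = 0.645723; p₂ = l_80/l_60 = 395,346/625,595 = 0.631952.
P(exactly one) = p₁(1−p₂) + (1−p₁)p₂ = 0.237657 + 0.223886 = 0.461543.

0.4615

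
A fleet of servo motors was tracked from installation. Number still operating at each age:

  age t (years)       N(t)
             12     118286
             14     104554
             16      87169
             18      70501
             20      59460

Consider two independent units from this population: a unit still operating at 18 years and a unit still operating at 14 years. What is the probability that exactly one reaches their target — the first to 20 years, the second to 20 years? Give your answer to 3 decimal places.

0.453

p₁ = N(20)/N(18) = 59460/70501 = 0.843392; p₂ = N(20)/N(14) = 59460/104554 = 0.568701.
P(exactly one) = p₁(1−p₂) + (1−p₁)p₂ = 0.363754 + 0.089063 = 0.452817.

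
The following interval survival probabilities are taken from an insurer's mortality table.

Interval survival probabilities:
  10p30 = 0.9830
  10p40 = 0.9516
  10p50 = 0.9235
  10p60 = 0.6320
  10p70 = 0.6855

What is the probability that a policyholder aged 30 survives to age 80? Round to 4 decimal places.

0.3743

Survival from 30 to 80 is the product of surviving each interval: 0.9830 × 0.9516 × 0.9235 × 0.6320 × 0.6855.
= 0.374257.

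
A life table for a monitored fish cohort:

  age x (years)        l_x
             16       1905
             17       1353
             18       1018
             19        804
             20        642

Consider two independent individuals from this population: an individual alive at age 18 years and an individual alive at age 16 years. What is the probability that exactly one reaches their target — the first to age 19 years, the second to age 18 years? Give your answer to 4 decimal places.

0.4801

p₁ = l_19/l_18 = 804/1018 = 0.789784; p₂ = l_18/l_16 = 1018/1905 = 0.534383.
P(exactly one) = p₁(1−p₂) + (1−p₁)p₂ = 0.367737 + 0.112336 = 0.480073.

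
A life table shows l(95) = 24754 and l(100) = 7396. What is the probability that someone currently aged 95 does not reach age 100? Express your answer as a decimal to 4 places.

0.7012

P(die before 100 | alive at 95) = 1 − l(100)/l(95) = 1 − 7396/24754 = (17358)/24754 = 0.701220.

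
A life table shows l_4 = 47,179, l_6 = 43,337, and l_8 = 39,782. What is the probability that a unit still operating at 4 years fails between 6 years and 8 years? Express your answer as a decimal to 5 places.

0.07535

This is the probability of reaching 6 but not 8, conditional on being operational at 4: (l_6 − l_8) / l_4.
= (43,337 − 39,782) / 47,179 = 3,555 / 47,179 = 0.075351.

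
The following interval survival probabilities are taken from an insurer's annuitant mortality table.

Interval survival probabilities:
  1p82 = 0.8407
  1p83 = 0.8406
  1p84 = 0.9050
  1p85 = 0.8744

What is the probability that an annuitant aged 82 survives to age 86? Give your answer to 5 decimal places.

0.55923

The overall survival probability is 0.8407 × 0.8406 × 0.9050 × 0.8744.
= 0.559228.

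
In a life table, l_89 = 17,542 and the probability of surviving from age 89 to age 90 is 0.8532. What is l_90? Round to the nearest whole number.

14967

l_90 = l_89 × p = 17,542 × 0.8532 = 14967.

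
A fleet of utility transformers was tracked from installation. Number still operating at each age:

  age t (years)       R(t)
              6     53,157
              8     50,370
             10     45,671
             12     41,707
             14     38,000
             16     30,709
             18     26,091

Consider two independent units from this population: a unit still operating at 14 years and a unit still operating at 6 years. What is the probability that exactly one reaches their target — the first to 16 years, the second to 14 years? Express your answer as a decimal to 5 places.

0.36759

p₁ = R(16)/R(14) = 30,709/38,000 = 0.808132; p₂ = R(14)/R(6) = 38,000/53,157 = 0.714864.
P(exactly one) = p₁(1−p₂) + (1−p₁)p₂ = 0.230428 + 0.137160 = 0.367587.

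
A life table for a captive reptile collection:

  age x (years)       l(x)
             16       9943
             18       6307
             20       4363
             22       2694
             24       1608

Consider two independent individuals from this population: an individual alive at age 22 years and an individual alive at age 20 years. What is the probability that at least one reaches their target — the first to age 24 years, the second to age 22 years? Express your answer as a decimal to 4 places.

0.8458

p₁ = l(24)/l(22) = 1608/2694 = 0.596882; p₂ = l(22)/l(20) = 2694/4363 = 0.617465.
P(at least one) = 1 − (1−p₁)(1−p₂) = 1 − 0.403118 × 0.382535 = 0.845793.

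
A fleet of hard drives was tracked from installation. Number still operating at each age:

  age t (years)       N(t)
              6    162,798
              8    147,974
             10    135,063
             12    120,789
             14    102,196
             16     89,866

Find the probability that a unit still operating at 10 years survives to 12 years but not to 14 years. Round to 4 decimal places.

This is the probability of reaching 12 but not 14, conditional on being operational at 10: (N(12) − N(14)) / N(10).
= (120,789 − 102,196) / 135,063 = 18,593 / 135,063 = 0.137662.

0.1377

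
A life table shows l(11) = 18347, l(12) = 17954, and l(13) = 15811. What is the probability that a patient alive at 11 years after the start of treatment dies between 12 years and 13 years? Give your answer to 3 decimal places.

0.117

This is the probability of reaching 12 but not 13, conditional on being alive at 11: (l(12) − l(13)) / l(11).
= (17954 − 15811) / 18347 = 2143 / 18347 = 0.116804.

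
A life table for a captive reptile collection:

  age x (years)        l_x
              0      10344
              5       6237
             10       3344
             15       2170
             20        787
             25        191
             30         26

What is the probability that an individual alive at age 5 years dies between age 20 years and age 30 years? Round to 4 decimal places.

0.1220

This is the probability of reaching 20 but not 30, conditional on being alive at 5: (l_20 − l_30) / l_5.
= (787 − 26) / 6237 = 761 / 6237 = 0.122014.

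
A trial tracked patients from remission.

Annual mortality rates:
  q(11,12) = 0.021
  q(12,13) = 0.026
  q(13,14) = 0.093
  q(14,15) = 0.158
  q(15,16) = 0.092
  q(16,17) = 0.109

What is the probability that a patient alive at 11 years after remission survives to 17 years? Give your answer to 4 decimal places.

0.5891

P(survive 11→17) = (1 − 0.021) × (1 − 0.026) × (1 − 0.093) × (1 − 0.158) × (1 − 0.092) × (1 − 0.109).
= 0.979 × 0.974 × 0.907 × 0.842 × 0.908 × 0.891 = 0.589148.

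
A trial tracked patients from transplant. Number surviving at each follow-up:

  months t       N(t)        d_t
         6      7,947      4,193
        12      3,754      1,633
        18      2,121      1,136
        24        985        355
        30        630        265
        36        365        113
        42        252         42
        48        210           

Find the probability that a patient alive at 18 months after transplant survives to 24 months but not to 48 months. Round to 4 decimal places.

0.3654

This is the probability of reaching 24 but not 48, conditional on being alive at 18: (N(24) − N(48)) / N(18).
= (985 − 210) / 2,121 = 775 / 2,121 = 0.365394.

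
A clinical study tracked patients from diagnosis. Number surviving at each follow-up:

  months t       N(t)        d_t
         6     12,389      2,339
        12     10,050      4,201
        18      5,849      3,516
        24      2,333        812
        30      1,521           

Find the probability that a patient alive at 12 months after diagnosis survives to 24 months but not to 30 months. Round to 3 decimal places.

0.081

This is the probability of reaching 24 but not 30, conditional on being alive at 12: (N(24) − N(30)) / N(12).
= (2,333 − 1,521) / 10,050 = 812 / 10,050 = 0.080796.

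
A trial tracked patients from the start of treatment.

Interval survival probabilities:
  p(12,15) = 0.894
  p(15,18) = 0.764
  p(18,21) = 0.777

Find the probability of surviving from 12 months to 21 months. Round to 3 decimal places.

0.531

Chaining the interval survival probabilities: 0.894 × 0.764 × 0.777.
= 0.530703.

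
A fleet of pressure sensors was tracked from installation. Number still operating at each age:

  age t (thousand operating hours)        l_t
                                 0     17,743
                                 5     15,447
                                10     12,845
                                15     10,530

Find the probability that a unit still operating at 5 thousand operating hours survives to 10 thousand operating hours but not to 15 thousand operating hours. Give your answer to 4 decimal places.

This is the probability of reaching 10 but not 15, conditional on being operational at 5: (l_10 − l_15) / l_5.
= (12,845 − 10,530) / 15,447 = 2,315 / 15,447 = 0.149867.

0.1499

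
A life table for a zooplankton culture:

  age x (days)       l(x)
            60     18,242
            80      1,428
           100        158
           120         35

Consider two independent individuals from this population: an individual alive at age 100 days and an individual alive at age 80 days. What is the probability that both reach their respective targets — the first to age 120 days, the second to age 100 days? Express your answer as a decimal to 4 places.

0.0245

p₁ = l(120)/l(100) = 35/158 = 0.221519; p₂ = l(100)/l(80) = 158/1,428 = 0.110644.
P(both) = p₁ × p₂ = 0.221519 × 0.110644 = 0.024510.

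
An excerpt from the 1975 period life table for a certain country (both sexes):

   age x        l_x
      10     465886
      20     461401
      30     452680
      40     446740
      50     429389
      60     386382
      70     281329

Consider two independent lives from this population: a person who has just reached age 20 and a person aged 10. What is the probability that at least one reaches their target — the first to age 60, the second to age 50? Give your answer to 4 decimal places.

p₁ = l_60/l_20 = 386382/461401 = 0.837410; p₂ = l_50/l_10 = 429389/465886 = 0.921661.
P(at least one) = 1 − (1−p₁)(1−p₂) = 1 − 0.162590 × 0.078339 = 0.987263.

0.9873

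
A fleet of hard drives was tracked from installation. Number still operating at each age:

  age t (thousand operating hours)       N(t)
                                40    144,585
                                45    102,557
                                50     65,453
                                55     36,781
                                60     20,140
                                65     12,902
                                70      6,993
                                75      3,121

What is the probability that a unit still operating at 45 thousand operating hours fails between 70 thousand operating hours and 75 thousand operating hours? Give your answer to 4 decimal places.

0.0378

This is the probability of reaching 70 but not 75, conditional on being operational at 45: (N(70) − N(75)) / N(45).
= (6,993 − 3,121) / 102,557 = 3,872 / 102,557 = 0.037755.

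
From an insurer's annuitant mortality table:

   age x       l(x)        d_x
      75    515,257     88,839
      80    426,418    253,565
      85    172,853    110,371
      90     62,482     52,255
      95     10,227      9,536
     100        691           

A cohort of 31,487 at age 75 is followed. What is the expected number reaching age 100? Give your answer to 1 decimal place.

42.2

The relevant probability is 691/515,257 = 0.001341.
Expected number = 31,487 × 0.001341 = 42.2.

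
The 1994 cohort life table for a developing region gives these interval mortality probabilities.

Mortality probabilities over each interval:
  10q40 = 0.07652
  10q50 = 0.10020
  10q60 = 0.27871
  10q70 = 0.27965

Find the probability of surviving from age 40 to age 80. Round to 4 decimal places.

Survival from 40 to 80 is the product of surviving each interval: (1 − 0.07652) × (1 − 0.10020) × (1 − 0.27871) × (1 − 0.27965).
= 0.92348 × 0.89980 × 0.72129 × 0.72035 = 0.431745.

0.4317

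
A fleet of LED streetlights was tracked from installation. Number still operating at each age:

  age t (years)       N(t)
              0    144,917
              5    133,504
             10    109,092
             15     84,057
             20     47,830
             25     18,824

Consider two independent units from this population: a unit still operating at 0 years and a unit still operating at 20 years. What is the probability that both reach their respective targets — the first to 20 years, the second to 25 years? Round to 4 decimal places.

0.1299

p₁ = N(20)/N(0) = 47,830/144,917 = 0.330051; p₂ = N(25)/N(20) = 18,824/47,830 = 0.393561.
P(both) = p₁ × p₂ = 0.330051 × 0.393561 = 0.129895.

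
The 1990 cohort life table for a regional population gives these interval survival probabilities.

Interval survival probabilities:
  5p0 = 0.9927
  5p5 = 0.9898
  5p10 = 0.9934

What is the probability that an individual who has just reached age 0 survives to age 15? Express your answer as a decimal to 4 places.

0.9761

Chaining the interval survival probabilities: 0.9927 × 0.9898 × 0.9934.
= 0.976089.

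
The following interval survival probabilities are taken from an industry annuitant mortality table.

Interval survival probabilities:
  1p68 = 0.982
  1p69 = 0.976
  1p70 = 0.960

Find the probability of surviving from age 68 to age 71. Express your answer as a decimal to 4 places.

0.9201

The overall survival probability is 0.982 × 0.976 × 0.960.
= 0.920095.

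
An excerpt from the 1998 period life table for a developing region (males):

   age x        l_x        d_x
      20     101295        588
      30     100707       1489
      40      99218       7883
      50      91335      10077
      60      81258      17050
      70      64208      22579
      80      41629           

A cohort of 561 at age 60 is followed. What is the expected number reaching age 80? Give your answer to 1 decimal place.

287.4

The relevant probability is 41629/81258 = 0.512306.
Expected number = 561 × 0.512306 = 287.4.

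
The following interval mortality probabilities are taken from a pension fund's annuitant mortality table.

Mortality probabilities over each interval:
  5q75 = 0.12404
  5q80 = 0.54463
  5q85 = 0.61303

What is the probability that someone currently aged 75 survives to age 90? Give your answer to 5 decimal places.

Survival from 75 to 90 is the product of surviving each interval: (1 − 0.12404) × (1 − 0.54463) × (1 − 0.61303).
= 0.87596 × 0.45537 × 0.38697 = 0.154357.

0.15436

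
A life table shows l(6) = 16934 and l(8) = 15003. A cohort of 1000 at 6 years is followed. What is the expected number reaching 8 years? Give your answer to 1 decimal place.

The relevant probability is 15003/16934 = 0.885969.
Expected number = 1000 × 0.885969 = 886.0.

886.0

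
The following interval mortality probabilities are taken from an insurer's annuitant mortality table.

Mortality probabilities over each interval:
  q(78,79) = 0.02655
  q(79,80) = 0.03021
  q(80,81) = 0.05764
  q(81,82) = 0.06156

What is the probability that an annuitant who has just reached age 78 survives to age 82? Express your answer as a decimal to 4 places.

The overall survival probability is (1 − 0.02655) × (1 − 0.03021) × (1 − 0.05764) × (1 − 0.06156).
= 0.97345 × 0.96979 × 0.94236 × 0.93844 = 0.834862.

0.8349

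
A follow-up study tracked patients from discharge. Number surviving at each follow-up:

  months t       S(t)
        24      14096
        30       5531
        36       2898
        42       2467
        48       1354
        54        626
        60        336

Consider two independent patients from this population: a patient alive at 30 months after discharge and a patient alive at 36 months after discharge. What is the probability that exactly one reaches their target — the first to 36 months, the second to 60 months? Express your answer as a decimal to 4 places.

0.5184

p₁ = S(36)/S(30) = 2898/5531 = 0.523956; p₂ = S(60)/S(36) = 336/2898 = 0.115942.
P(exactly one) = p₁(1−p₂) + (1−p₁)p₂ = 0.463207 + 0.055193 = 0.518401.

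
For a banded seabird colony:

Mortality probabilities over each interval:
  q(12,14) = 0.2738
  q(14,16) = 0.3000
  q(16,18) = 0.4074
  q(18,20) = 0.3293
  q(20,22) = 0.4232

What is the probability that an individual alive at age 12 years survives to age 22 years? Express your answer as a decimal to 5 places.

0.11654

The overall survival probability is (1 − 0.2738) × (1 − 0.3000) × (1 − 0.4074) × (1 − 0.3293) × (1 − 0.4232).
= 0.7262 × 0.7000 × 0.5926 × 0.6707 × 0.5768 = 0.116539.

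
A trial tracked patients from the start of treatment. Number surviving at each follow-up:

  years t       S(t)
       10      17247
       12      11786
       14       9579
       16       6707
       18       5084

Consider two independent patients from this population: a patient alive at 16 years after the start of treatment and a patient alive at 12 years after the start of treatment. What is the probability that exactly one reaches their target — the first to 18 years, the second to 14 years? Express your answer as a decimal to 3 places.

p₁ = S(18)/S(16) = 5084/6707 = 0.758014; p₂ = S(14)/S(12) = 9579/11786 = 0.812744.
P(exactly one) = p₁(1−p₂) + (1−p₁)p₂ = 0.141943 + 0.196673 = 0.338615.

0.339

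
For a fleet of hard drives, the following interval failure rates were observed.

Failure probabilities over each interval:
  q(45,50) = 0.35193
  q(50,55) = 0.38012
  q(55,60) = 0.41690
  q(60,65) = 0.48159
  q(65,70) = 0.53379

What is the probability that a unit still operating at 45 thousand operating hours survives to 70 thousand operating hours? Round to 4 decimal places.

0.0566

The overall survival probability is (1 − 0.35193) × (1 − 0.38012) × (1 − 0.41690) × (1 − 0.48159) × (1 − 0.53379).
= 0.64807 × 0.61988 × 0.58310 × 0.51841 × 0.46621 = 0.056614.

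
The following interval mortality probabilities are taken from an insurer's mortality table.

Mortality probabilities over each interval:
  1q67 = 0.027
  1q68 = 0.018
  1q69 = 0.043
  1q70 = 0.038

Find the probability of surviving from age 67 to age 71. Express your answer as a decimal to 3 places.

Survival from 67 to 71 is the product of surviving each interval: (1 − 0.027) × (1 − 0.018) × (1 − 0.043) × (1 − 0.038).
= 0.973 × 0.982 × 0.957 × 0.962 = 0.879653.

0.880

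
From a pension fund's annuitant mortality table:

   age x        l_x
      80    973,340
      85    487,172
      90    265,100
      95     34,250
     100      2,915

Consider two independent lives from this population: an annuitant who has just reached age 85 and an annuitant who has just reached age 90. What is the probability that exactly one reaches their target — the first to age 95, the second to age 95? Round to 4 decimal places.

p₁ = l_95/l_85 = 34,250/487,172 = 0.070304; p₂ = l_95/l_90 = 34,250/265,100 = 0.129197.
P(exactly one) = p₁(1−p₂) + (1−p₁)p₂ = 0.061221 + 0.120114 = 0.181335.

0.1813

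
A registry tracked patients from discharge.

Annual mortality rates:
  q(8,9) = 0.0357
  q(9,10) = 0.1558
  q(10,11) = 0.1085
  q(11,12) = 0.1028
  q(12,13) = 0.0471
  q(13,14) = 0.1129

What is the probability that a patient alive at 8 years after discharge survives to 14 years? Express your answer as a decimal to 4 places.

0.5504

P(survive 8→14) = (1 − 0.0357) × (1 − 0.1558) × (1 − 0.1085) × (1 − 0.1028) × (1 − 0.0471) × (1 − 0.1129).
= 0.9643 × 0.8442 × 0.8915 × 0.8972 × 0.9529 × 0.8871 = 0.550412.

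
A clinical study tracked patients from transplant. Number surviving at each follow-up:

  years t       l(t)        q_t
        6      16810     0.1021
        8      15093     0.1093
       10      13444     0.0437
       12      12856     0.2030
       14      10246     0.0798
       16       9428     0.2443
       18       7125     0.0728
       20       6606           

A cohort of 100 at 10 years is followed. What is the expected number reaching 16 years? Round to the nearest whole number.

70

The relevant probability is 9428/13444 = 0.701279.
Expected number = 100 × 0.701279 = 70.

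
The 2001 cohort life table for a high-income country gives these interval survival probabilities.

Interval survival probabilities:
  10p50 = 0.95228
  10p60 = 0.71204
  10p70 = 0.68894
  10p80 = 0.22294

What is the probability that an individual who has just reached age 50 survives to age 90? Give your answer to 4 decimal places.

0.1041

The overall survival probability is 0.95228 × 0.71204 × 0.68894 × 0.22294.
= 0.104145.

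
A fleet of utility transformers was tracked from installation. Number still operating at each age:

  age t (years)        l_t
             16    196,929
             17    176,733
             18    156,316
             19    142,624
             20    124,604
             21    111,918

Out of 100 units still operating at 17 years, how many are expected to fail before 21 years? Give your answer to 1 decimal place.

The relevant probability is 1 − 111,918/176,733 = 0.366740.
Expected number = 100 × 0.366740 = 36.7.

36.7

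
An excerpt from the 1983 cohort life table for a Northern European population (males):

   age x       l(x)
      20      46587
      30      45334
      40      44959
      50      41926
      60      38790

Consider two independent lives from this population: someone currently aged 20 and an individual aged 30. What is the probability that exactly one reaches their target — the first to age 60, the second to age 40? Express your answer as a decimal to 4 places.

p₁ = l(60)/l(20) = 38790/46587 = 0.832636; p₂ = l(40)/l(30) = 44959/45334 = 0.991728.
P(exactly one) = p₁(1−p₂) + (1−p₁)p₂ = 0.006888 + 0.165980 = 0.172867.

0.1729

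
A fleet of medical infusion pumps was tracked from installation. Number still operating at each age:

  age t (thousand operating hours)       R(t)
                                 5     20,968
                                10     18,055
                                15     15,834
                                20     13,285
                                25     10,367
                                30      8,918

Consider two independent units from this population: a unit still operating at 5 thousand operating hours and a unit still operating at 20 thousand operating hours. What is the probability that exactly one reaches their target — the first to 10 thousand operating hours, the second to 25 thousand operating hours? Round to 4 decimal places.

p₁ = R(10)/R(5) = 18,055/20,968 = 0.861074; p₂ = R(25)/R(20) = 10,367/13,285 = 0.780354.
P(exactly one) = p₁(1−p₂) + (1−p₁)p₂ = 0.189131 + 0.108411 = 0.297543.

0.2975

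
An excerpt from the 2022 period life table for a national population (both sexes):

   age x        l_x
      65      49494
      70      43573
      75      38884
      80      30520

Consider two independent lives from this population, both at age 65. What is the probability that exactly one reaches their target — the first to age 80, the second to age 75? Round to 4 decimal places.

0.4334

p₁ = l_80/l_65 = 30520/49494 = 0.616640; p₂ = l_75/l_65 = 38884/49494 = 0.785631.
P(exactly one) = p₁(1−p₂) + (1−p₁)p₂ = 0.132189 + 0.301180 = 0.433368.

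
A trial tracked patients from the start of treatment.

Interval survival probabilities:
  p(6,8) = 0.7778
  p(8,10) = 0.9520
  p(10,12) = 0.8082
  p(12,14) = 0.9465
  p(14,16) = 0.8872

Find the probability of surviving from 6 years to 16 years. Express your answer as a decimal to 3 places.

0.503

P(survive 6→16) = 0.7778 × 0.9520 × 0.8082 × 0.9465 × 0.8872.
= 0.502535.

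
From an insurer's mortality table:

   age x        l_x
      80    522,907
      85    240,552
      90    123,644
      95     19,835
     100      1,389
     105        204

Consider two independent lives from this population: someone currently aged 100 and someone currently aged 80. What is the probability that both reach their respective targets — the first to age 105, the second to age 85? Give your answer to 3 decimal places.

0.068

p₁ = l_105/l_100 = 204/1,389 = 0.146868; p₂ = l_85/l_80 = 240,552/522,907 = 0.460028.
P(both) = p₁ × p₂ = 0.146868 × 0.460028 = 0.067563.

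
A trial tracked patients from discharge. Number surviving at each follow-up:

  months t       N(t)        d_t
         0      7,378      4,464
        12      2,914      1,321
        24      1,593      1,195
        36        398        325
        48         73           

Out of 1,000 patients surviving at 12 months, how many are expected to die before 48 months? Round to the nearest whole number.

The relevant probability is 1 − 73/2,914 = 0.974949.
Expected number = 1,000 × 0.974949 = 975.

975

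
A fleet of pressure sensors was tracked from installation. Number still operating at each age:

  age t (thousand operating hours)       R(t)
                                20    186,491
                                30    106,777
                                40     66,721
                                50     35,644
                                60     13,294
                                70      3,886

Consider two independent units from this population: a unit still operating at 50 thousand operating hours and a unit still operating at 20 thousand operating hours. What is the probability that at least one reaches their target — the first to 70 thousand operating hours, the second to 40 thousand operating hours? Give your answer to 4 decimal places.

p₁ = R(70)/R(50) = 3,886/35,644 = 0.109023; p₂ = R(40)/R(20) = 66,721/186,491 = 0.357771.
P(at least one) = 1 − (1−p₁)(1−p₂) = 1 − 0.890977 × 0.642229 = 0.427789.

0.4278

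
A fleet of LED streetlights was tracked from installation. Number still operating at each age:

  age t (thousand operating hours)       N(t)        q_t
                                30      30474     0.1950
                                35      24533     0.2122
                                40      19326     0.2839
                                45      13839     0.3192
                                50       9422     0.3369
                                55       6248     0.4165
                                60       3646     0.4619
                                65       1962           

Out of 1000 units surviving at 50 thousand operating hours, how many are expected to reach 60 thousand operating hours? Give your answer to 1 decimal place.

387.0

The relevant probability is 3646/9422 = 0.386967.
Expected number = 1000 × 0.386967 = 387.0.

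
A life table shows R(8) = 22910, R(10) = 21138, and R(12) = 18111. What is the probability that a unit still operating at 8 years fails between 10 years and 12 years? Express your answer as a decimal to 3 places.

This is the probability of reaching 10 but not 12, conditional on being operational at 8: (R(10) − R(12)) / R(8).
= (21138 − 18111) / 22910 = 3027 / 22910 = 0.132126.

0.132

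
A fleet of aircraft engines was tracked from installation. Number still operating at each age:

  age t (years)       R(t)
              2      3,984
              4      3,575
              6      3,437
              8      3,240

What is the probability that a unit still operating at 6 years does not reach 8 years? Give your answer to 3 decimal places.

0.057

P(fail before 8 | operational at 6) = 1 − R(8)/R(6) = 1 − 3,240/3,437 = (197)/3,437 = 0.057317.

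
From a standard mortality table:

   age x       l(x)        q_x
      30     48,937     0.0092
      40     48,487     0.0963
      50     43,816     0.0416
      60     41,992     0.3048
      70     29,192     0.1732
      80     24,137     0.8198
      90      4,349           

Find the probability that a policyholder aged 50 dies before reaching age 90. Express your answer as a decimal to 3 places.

0.901

P(die before 90 | alive at 50) = 1 − l(90)/l(50) = 1 − 4,349/43,816 = (39,467)/43,816 = 0.900744.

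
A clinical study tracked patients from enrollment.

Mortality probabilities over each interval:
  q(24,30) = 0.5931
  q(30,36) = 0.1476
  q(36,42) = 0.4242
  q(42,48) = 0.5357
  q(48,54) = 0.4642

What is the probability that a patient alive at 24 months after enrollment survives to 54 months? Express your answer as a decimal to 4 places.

P(survive 24→54) = (1 − 0.5931) × (1 − 0.1476) × (1 − 0.4242) × (1 − 0.5357) × (1 − 0.4642).
= 0.4069 × 0.8524 × 0.5758 × 0.4643 × 0.5358 = 0.049683.

0.0497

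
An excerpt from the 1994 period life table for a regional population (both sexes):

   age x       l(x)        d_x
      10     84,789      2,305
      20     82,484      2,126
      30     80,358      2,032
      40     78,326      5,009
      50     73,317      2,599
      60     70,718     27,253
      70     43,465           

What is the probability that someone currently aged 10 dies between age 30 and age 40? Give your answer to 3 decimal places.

0.024

This is the probability of reaching 30 but not 40, conditional on being alive at 10: (l(30) − l(40)) / l(10).
= (80,358 − 78,326) / 84,789 = 2,032 / 84,789 = 0.023965.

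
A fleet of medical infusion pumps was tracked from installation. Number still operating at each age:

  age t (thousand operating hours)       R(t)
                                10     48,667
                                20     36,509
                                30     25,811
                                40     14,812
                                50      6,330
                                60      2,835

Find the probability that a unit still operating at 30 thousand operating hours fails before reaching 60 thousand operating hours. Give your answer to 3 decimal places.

P(fail before 60 | operational at 30) = 1 − R(60)/R(30) = 1 − 2,835/25,811 = (22,976)/25,811 = 0.890163.

0.890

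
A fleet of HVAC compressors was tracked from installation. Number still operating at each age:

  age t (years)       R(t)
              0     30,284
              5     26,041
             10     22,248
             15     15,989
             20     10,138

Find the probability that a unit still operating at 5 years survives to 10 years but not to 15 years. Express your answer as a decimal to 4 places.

This is the probability of reaching 10 but not 15, conditional on being operational at 5: (R(10) − R(15)) / R(5).
= (22,248 − 15,989) / 26,041 = 6,259 / 26,041 = 0.240352.

0.2404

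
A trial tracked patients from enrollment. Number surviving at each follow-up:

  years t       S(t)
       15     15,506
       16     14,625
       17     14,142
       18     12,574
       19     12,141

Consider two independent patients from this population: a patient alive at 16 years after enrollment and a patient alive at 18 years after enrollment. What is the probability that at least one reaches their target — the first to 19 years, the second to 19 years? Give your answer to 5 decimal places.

p₁ = S(19)/S(16) = 12,141/14,625 = 0.830154; p₂ = S(19)/S(18) = 12,141/12,574 = 0.965564.
P(at least one) = 1 − (1−p₁)(1−p₂) = 1 − 0.169846 × 0.034436 = 0.994151.

0.99415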